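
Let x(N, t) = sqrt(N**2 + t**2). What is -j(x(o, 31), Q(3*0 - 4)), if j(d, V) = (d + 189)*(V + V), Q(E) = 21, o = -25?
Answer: -7938 - 42*sqrt(1586) ≈ -9610.6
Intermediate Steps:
j(d, V) = 2*V*(189 + d) (j(d, V) = (189 + d)*(2*V) = 2*V*(189 + d))
-j(x(o, 31), Q(3*0 - 4)) = -2*21*(189 + sqrt((-25)**2 + 31**2)) = -2*21*(189 + sqrt(625 + 961)) = -2*21*(189 + sqrt(1586)) = -(7938 + 42*sqrt(1586)) = -7938 - 42*sqrt(1586)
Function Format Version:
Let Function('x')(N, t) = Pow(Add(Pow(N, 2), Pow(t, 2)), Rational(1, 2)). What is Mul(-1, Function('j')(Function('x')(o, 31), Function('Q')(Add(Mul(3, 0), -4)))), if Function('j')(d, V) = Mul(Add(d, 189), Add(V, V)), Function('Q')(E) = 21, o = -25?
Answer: Add(-7938, Mul(-42, Pow(1586, Rational(1, 2)))) ≈ -9610.6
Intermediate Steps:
Function('j')(d, V) = Mul(2, V, Add(189, d)) (Function('j')(d, V) = Mul(Add(189, d), Mul(2, V)) = Mul(2, V, Add(189, d)))
Mul(-1, Function('j')(Function('x')(o, 31), Function('Q')(Add(Mul(3, 0), -4)))) = Mul(-1, Mul(2, 21, Add(189, Pow(Add(Pow(-25, 2), Pow(31, 2)), Rational(1, 2))))) = Mul(-1, Mul(2, 21, Add(189, Pow(Add(625, 961), Rational(1, 2))))) = Mul(-1, Mul(2, 21, Add(189, Pow(1586, Rational(1, 2))))) = Mul(-1, Add(7938, Mul(42, Pow(1586, Rational(1, 2))))) = Add(-7938, Mul(-42, Pow(1586, Rational(1, 2))))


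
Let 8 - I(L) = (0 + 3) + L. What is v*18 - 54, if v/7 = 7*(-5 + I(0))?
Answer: -54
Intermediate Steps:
I(L) = 5 - L (I(L) = 8 - ((0 + 3) + L) = 8 - (3 + L) = 8 + (-3 - L) = 5 - L)
v = 0 (v = 7*(7*(-5 + (5 - 1*0))) = 7*(7*(-5 + (5 + 0))) = 7*(7*(-5 + 5)) = 7*(7*0) = 7*0 = 0)
v*18 - 54 = 0*18 - 54 = 0 - 54 = -54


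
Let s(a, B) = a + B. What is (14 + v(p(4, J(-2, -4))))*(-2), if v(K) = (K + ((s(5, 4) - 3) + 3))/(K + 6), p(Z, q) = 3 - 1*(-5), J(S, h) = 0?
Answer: -213/7 ≈ -30.429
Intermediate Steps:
p(Z, q) = 8 (p(Z, q) = 3 + 5 = 8)
s(a, B) = B + a
v(K) = (9 + K)/(6 + K) (v(K) = (K + (((4 + 5) - 3) + 3))/(K + 6) = (K + ((9 - 3) + 3))/(6 + K) = (K + (6 + 3))/(6 + K) = (K + 9)/(6 + K) = (9 + K)/(6 + K))
(14 + v(p(4, J(-2, -4))))*(-2) = (14 + (9 + 8)/(6 + 8))*(-2) = (14 + 17/14)*(-2) = (213/14)*(-2) = -213/7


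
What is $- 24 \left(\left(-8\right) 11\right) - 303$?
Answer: $1809$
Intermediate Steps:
$- 24 \left(\left(-8\right) 11\right) - 303 = \left(-24\right) \left(-88\right) - 303 = 2112 - 303 = 1809$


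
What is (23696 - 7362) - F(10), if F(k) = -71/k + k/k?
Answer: 163401/10 ≈ 16340.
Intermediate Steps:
F(k) = 1 - 71/k (F(k) = -71/k + 1 = 1 - 71/k)
(23696 - 7362) - F(10) = (23696 - 7362) - (-71 + 10)/10 = 16334 - (-61)/10 = 16334 - 1*(-61/10) = 16334 + 61/10 = 163401/10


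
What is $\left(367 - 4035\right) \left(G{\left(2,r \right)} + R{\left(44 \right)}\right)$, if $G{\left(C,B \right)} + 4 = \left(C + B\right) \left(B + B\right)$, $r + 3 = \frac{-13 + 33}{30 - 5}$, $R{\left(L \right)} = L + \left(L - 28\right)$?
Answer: $- \frac{5215896}{25} \approx -2.0864 \cdot 10^{5}$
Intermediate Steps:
$R{\left(L \right)} = -28 + 2 L$ ($R{\left(L \right)} = L + \left(-28 + L\right) = -28 + 2 L$)
$r = - \frac{11}{5}$ ($r = -3 + \frac{-13 + 33}{30 - 5} = -3 + \frac{20}{25} = -3 + 20 \cdot \frac{1}{25} = -3 + \frac{4}{5} = - \frac{11}{5} \approx -2.2$)
$G{\left(C,B \right)} = -4 + 2 B \left(B + C\right)$ ($G{\left(C,B \right)} = -4 + \left(C + B\right) \left(B + B\right) = -4 + \left(B + C\right) 2 B = -4 + 2 B \left(B + C\right)$)
$\left(367 - 4035\right) \left(G{\left(2,r \right)} + R{\left(44 \right)}\right) = \left(367 - 4035\right) \left(\left(-4 + 2 \left(- \frac{11}{5}\right)^{2} + 2 \left(- \frac{11}{5}\right) 2\right) + \left(-28 + 2 \cdot 44\right)\right) = - 3668 \left(\left(-4 + 2 \cdot \frac{121}{25} - \frac{44}{5}\right) + \left(-28 + 88\right)\right) = - 3668 \left(\left(-4 + \frac{242}{25} - \frac{44}{5}\right) + 60\right) = - 3668 \left(- \frac{78}{25} + 60\right) = \left(-3668\right) \frac{1422}{25} = - \frac{5215896}{25}$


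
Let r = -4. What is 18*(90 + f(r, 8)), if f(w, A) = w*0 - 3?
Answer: 1566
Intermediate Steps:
f(w, A) = -3 (f(w, A) = 0 - 3 = -3)
18*(90 + f(r, 8)) = 18*(90 - 3) = 18*87 = 1566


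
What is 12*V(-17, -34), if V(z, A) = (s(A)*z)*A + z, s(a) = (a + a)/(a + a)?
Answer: 6732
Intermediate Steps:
s(a) = 1 (s(a) = (2*a)/((2*a)) = (2*a)*(1/(2*a)) = 1)
V(z, A) = z + A*z (V(z, A) = (1*z)*A + z = z*A + z = A*z + z = z + A*z)
12*V(-17, -34) = 12*(-17*(1 - 34)) = 12*(-17*(-33)) = 12*561 = 6732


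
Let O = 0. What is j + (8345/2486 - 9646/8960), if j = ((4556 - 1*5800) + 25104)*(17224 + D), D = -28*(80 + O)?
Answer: 284412912098773/795520 ≈ 3.5752e+8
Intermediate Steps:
D = -2240 (D = -28*(80 + 0) = -28*80 = -2240)
j = 357518240 (j = ((4556 - 1*5800) + 25104)*(17224 - 2240) = ((4556 - 5800) + 25104)*14984 = (-1244 + 25104)*14984 = 23860*14984 = 357518240)
j + (8345/2486 - 9646/8960) = 357518240 + (8345/2486 - 9646/8960) = 357518240 + (8345*(1/2486) - 9646*1/8960) = 357518240 + (8345/2486 - 689/640) = 357518240 + 1813973/795520 = 284412912098773/795520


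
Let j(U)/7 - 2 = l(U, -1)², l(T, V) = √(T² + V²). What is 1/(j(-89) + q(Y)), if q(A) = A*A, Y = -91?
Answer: 1/63749 ≈ 1.5687e-5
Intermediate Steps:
q(A) = A²
j(U) = 21 + 7*U² (j(U) = 14 + 7*(√(U² + (-1)²))² = 14 + 7*(√(U² + 1))² = 14 + 7*(√(1 + U²))² = 14 + 7*(1 + U²) = 14 + (7 + 7*U²) = 21 + 7*U²)
1/(j(-89) + q(Y)) = 1/((21 + 7*(-89)²) + (-91)²) = 1/((21 + 7*7921) + 8281) = 1/((21 + 55447) + 8281) = 1/(55468 + 8281) = 1/63749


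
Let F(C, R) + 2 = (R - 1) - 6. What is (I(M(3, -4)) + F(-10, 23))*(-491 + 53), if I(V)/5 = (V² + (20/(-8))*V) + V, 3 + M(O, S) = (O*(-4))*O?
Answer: -3465237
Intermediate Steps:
M(O, S) = -3 - 4*O² (M(O, S) = -3 + (O*(-4))*O = -3 + (-4*O)*O = -3 - 4*O²)
F(C, R) = -9 + R (F(C, R) = -2 + ((R - 1) - 6) = -2 + ((-1 + R) - 6) = -2 + (-7 + R) = -9 + R)
I(V) = 5*V² - 15*V/2 (I(V) = 5*((V² + (20/(-8))*V) + V) = 5*((V² + (20*(-⅛))*V) + V) = 5*((V² - 5*V/2) + V) = 5*(V² - 3*V/2) = 5*V² - 15*V/2)
(I(M(3, -4)) + F(-10, 23))*(-491 + 53) = (5*(-3 - 4*3²)*(-3 + 2*(-3 - 4*3²))/2 + (-9 + 23))*(-491 + 53) = (5*(-3 - 4*9)*(-3 + 2*(-3 - 4*9))/2 + 14)*(-438) = (5*(-3 - 36)*(-3 + 2*(-3 - 36))/2 + 14)*(-438) = ((5/2)*(-39)*(-3 + 2*(-39)) + 14)*(-438) = ((5/2)*(-39)*(-3 - 78) + 14)*(-438) = ((5/2)*(-39)*(-81) + 14)*(-438) = (15795/2 + 14)*(-438) = (15823/2)*(-438) = -3465237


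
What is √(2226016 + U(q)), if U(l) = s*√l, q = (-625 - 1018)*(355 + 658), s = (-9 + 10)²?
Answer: √(2226016 + I*√1664359) ≈ 1492.0 + 0.432*I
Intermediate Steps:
s = 1 (s = 1² = 1)
q = -1664359 (q = -1643*1013 = -1664359)
U(l) = √l (U(l) = 1*√l = √l)
√(2226016 + U(q)) = √(2226016 + √(-1664359)) = √(2226016 + I*√1664359)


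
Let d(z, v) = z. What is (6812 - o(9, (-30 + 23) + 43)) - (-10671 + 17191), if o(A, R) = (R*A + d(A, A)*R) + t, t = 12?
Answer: -368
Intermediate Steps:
o(A, R) = 12 + 2*A*R (o(A, R) = (R*A + A*R) + 12 = (A*R + A*R) + 12 = 2*A*R + 12 = 12 + 2*A*R)
(6812 - o(9, (-30 + 23) + 43)) - (-10671 + 17191) = (6812 - (12 + 2*9*((-30 + 23) + 43))) - (-10671 + 17191) = (6812 - (12 + 2*9*(-7 + 43))) - 1*6520 = (6812 - (12 + 2*9*36)) - 6520 = (6812 - (12 + 648)) - 6520 = (6812 - 1*660) - 6520 = (6812 - 660) - 6520 = 6152 - 6520 = -368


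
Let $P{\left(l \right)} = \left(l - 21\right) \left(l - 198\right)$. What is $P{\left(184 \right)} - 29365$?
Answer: $-31647$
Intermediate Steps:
$P{\left(l \right)} = \left(-198 + l\right) \left(-21 + l\right)$ ($P{\left(l \right)} = \left(-21 + l\right) \left(-198 + l\right) = \left(-198 + l\right) \left(-21 + l\right)$)
$P{\left(184 \right)} - 29365 = \left(4158 + 184^{2} - 40296\right) - 29365 = \left(4158 + 33856 - 40296\right) - 29365 = -2282 - 29365 = -31647$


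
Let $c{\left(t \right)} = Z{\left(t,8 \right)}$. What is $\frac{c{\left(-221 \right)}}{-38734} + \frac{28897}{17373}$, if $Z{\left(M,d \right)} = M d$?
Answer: $\frac{575005931}{336462891} \approx 1.709$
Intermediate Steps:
$c{\left(t \right)} = 8 t$ ($c{\left(t \right)} = t 8 = 8 t$)
$\frac{c{\left(-221 \right)}}{-38734} + \frac{28897}{17373} = \frac{8 \left(-221\right)}{-38734} + \frac{28897}{17373} = \left(-1768\right) \left(- \frac{1}{38734}\right) + 28897 \cdot \frac{1}{17373} = \frac{884}{19367} + \frac{28897}{17373} = \frac{575005931}{336462891}$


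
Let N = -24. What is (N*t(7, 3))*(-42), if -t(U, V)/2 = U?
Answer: -14112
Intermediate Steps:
t(U, V) = -2*U
(N*t(7, 3))*(-42) = -(-48)*7*(-42) = -24*(-14)*(-42) = 336*(-42) = -14112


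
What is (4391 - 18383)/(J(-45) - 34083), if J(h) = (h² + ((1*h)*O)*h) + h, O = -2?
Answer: 4664/12051 ≈ 0.38702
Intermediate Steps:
J(h) = h - h² (J(h) = (h² + ((1*h)*(-2))*h) + h = (h² + (h*(-2))*h) + h = (h² + (-2*h)*h) + h = (h² - 2*h²) + h = -h² + h = h - h²)
(4391 - 18383)/(J(-45) - 34083) = (4391 - 18383)/(-45*(1 - 1*(-45)) - 34083) = -13992/(-45*(1 + 45) - 34083) = -13992/(-45*46 - 34083) = -13992/(-2070 - 34083) = -13992/(-36153) = -13992*(-1/36153) = 4664/12051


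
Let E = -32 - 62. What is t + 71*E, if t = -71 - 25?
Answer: -6770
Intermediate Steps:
t = -96
E = -94
t + 71*E = -96 + 71*(-94) = -96 - 6674 = -6770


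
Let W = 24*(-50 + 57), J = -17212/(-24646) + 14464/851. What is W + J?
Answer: 1947358242/10486873 ≈ 185.69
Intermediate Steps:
J = 185563578/10486873 (J = -17212*(-1/24646) + 14464*(1/851) = 8606/12323 + 14464/851 = 185563578/10486873 ≈ 17.695)
W = 168 (W = 24*7 = 168)
W + J = 168 + 185563578/10486873 = 1947358242/10486873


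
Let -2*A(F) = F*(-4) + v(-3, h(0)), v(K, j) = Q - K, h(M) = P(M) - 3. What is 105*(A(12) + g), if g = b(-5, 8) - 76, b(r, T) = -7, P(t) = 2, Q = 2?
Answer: -12915/2 ≈ -6457.5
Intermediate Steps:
h(M) = -1 (h(M) = 2 - 3 = -1)
v(K, j) = 2 - K
A(F) = -5/2 + 2*F (A(F) = -(F*(-4) + (2 - 1*(-3)))/2 = -(-4*F + (2 + 3))/2 = -(-4*F + 5)/2 = -(5 - 4*F)/2 = -5/2 + 2*F)
g = -83 (g = -7 - 76 = -83)
105*(A(12) + g) = 105*((-5/2 + 2*12) - 83) = 105*((-5/2 + 24) - 83) = 105*(43/2 - 83) = 105*(-123/2) = -12915/2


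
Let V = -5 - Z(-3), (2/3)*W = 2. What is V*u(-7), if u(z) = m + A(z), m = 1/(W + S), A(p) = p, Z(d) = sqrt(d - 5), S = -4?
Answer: 40 + 16*I*sqrt(2) ≈ 40.0 + 22.627*I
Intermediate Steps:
W = 3 (W = (3/2)*2 = 3)
Z(d) = sqrt(-5 + d)
m = -1 (m = 1/(3 - 4) = 1/(-1) = -1)
V = -5 - 2*I*sqrt(2) (V = -5 - sqrt(-5 - 3) = -5 - sqrt(-8) = -5 - 2*I*sqrt(2) ≈ -5.0 - 2.8284*I)
u(z) = -1 + z
V*u(-7) = (-5 - 2*I*sqrt(2))*(-1 - 7) = (-5 - 2*I*sqrt(2))*(-8) = 40 + 16*I*sqrt(2)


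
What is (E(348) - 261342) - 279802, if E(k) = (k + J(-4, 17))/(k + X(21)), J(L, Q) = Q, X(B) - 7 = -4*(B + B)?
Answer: -101193563/187 ≈ -5.4114e+5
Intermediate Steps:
X(B) = 7 - 8*B (X(B) = 7 - 4*(B + B) = 7 - 8*B)
E(k) = (17 + k)/(-161 + k) (E(k) = (k + 17)/(k + (7 - 8*21)) = (17 + k)/(k + (7 - 168)) = (17 + k)/(k - 161) = (17 + k)/(-161 + k))
(E(348) - 261342) - 279802 = ((17 + 348)/(-161 + 348) - 261342) - 279802 = (365/187 - 261342) - 279802 = -48870589/187 - 279802 = -101193563/187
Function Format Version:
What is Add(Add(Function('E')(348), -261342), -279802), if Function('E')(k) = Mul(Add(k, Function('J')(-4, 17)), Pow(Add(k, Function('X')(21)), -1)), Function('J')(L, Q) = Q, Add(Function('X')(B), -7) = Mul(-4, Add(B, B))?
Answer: Rational(-101193563, 187) ≈ -5.4114e+5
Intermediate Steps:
Function('X')(B) = Add(7, Mul(-8, B)) (Function('X')(B) = Add(7, Mul(-4, Add(B, B))) = Add(7, Mul(-4, Mul(2, B))) = Add(7, Mul(-8, B)))
Function('E')(k) = Mul(Pow(Add(-161, k), -1), Add(17, k)) (Function('E')(k) = Mul(Add(k, 17), Pow(Add(k, Add(7, Mul(-8, 21))), -1)) = Mul(Add(17, k), Pow(Add(k, Add(7, -168)), -1)) = Mul(Add(17, k), Pow(Add(k, -161), -1)) = Mul(Add(17, k), Pow(Add(-161, k), -1)) = Mul(Pow(Add(-161, k), -1), Add(17, k)))
Add(Add(Function('E')(348), -261342), -279802) = Add(Add(Mul(Pow(Add(-161, 348), -1), Add(17, 348)), -261342), -279802) = Add(Add(Mul(Pow(187, -1), 365), -261342), -279802) = Add(Add(Mul(Rational(1, 187), 365), -261342), -279802) = Add(Add(Rational(365, 187), -261342), -279802) = Add(Rational(-48870589, 187), -279802) = Rational(-101193563, 187)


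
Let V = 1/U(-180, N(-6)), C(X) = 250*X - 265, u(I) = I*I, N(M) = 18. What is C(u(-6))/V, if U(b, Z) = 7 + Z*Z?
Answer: 2891285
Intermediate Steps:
u(I) = I²
U(b, Z) = 7 + Z²
C(X) = -265 + 250*X
V = 1/331 (V = 1/(7 + 18²) = 1/(7 + 324) = 1/331 ≈ 0.0030211)
C(u(-6))/V = (-265 + 250*(-6)²)/(1/331) = (-265 + 250*36)*331 = (-265 + 9000)*331 = 8735*331 = 2891285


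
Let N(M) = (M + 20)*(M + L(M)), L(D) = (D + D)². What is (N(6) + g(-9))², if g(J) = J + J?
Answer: 15069924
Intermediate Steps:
L(D) = 4*D² (L(D) = (2*D)² = 4*D²)
g(J) = 2*J
N(M) = (20 + M)*(M + 4*M²) (N(M) = (M + 20)*(M + 4*M²) = (20 + M)*(M + 4*M²))
(N(6) + g(-9))² = (6*(20 + 4*6² + 81*6) + 2*(-9))² = (6*(20 + 4*36 + 486) - 18)² = (6*(20 + 144 + 486) - 18)² = (6*650 - 18)² = (3900 - 18)² = 3882² = 15069924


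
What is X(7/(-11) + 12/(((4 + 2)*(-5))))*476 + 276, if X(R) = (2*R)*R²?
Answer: -130384236/166375 ≈ -783.68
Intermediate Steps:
X(R) = 2*R³
X(7/(-11) + 12/(((4 + 2)*(-5))))*476 + 276 = (2*(7/(-11) + 12/(((4 + 2)*(-5))))³)*476 + 276 = (2*(7*(-1/11) + 12/((6*(-5))))³)*476 + 276 = (2*(-7/11 + 12/(-30))³)*476 + 276 = (2*(-7/11 + 12*(-1/30))³)*476 + 276 = (2*(-7/11 - ⅖)³)*476 + 276 = (2*(-57/55)³)*476 + 276 = (2*(-185193/166375))*476 + 276 = -370386/166375*476 + 276 = -176303736/166375 + 276 = -130384236/166375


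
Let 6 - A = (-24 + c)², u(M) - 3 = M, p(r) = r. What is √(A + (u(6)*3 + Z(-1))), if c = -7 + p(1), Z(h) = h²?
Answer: I*√866 ≈ 29.428*I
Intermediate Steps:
u(M) = 3 + M
c = -6 (c = -7 + 1 = -6)
A = -894 (A = 6 - (-24 - 6)² = 6 - 1*(-30)² = 6 - 1*900 = 6 - 900 = -894)
√(A + (u(6)*3 + Z(-1))) = √(-894 + ((3 + 6)*3 + (-1)²)) = √(-894 + (9*3 + 1)) = √(-894 + (27 + 1)) = √(-894 + 28) = √(-866) = I*√866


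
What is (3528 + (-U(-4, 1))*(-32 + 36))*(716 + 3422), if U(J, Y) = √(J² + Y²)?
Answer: 14598864 - 16552*√17 ≈ 1.4531e+7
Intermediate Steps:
(3528 + (-U(-4, 1))*(-32 + 36))*(716 + 3422) = (3528 + (-√((-4)² + 1²))*(-32 + 36))*(716 + 3422) = (3528 - √(16 + 1)*4)*4138 = (3528 - √17*4)*4138 = (3528 - 4*√17)*4138 = 14598864 - 16552*√17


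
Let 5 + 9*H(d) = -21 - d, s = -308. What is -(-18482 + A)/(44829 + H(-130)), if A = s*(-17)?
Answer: 119214/403565 ≈ 0.29540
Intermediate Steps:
A = 5236 (A = -308*(-17) = 5236)
H(d) = -26/9 - d/9 (H(d) = -5/9 + (-21 - d)/9 = -5/9 + (-7/3 - d/9) = -26/9 - d/9)
-(-18482 + A)/(44829 + H(-130)) = -(-18482 + 5236)/(44829 + (-26/9 - ⅑*(-130))) = -(-13246)/(44829 + (-26/9 + 130/9)) = -(-13246)/(44829 + 104/9) = -(-13246)/403565/9 = -(-13246)*9/403565 = -1*(-119214/403565) = 119214/403565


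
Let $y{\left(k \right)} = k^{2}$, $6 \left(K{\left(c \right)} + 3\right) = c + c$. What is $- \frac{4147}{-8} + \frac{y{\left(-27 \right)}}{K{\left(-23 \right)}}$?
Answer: $\frac{14401}{32} \approx 450.03$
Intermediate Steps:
$K{\left(c \right)} = -3 + \frac{c}{3}$ ($K{\left(c \right)} = -3 + \frac{c + c}{6} = -3 + \frac{2 c}{6} = -3 + \frac{c}{3}$)
$- \frac{4147}{-8} + \frac{y{\left(-27 \right)}}{K{\left(-23 \right)}} = - \frac{4147}{-8} + \frac{\left(-27\right)^{2}}{-3 + \frac{1}{3} \left(-23\right)} = \left(-4147\right) \left(- \frac{1}{8}\right) + \frac{729}{-3 - \frac{23}{3}} = \frac{4147}{8} + \frac{729}{- \frac{32}{3}} = \frac{4147}{8} + 729 \left(- \frac{3}{32}\right) = \frac{4147}{8} - \frac{2187}{32} = \frac{14401}{32}$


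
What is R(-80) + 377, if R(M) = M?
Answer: 297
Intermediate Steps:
R(-80) + 377 = -80 + 377 = 297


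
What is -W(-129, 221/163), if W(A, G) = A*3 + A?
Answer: 516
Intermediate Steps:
W(A, G) = 4*A (W(A, G) = 3*A + A = 4*A)
-W(-129, 221/163) = -4*(-129) = -1*(-516) = 516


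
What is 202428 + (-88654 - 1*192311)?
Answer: -78537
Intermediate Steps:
202428 + (-88654 - 1*192311) = 202428 + (-88654 - 192311) = 202428 - 280965 = -78537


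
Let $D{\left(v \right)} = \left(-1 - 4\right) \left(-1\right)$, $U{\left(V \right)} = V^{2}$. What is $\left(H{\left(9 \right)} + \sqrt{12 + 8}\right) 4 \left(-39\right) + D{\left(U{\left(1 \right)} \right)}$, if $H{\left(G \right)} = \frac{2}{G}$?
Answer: $- \frac{89}{3} - 312 \sqrt{5} \approx -727.32$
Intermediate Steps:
$D{\left(v \right)} = 5$ ($D{\left(v \right)} = \left(-5\right) \left(-1\right) = 5$)
$\left(H{\left(9 \right)} + \sqrt{12 + 8}\right) 4 \left(-39\right) + D{\left(U{\left(1 \right)} \right)} = \left(\frac{2}{9} + \sqrt{12 + 8}\right) 4 \left(-39\right) + 5 = \left(2 \cdot \frac{1}{9} + \sqrt{20}\right) \left(-156\right) + 5 = \left(\frac{2}{9} + 2 \sqrt{5}\right) \left(-156\right) + 5 = \left(- \frac{104}{3} - 312 \sqrt{5}\right) + 5 = - \frac{89}{3} - 312 \sqrt{5}$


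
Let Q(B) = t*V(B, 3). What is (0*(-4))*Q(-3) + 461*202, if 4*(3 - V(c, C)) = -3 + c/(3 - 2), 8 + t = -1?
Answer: 93122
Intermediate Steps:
t = -9 (t = -8 - 1 = -9)
V(c, C) = 15/4 - c/4 (V(c, C) = 3 - (-3 + c/(3 - 2))/4 = 3 - (-3 + c/1)/4 = 3 - (-3 + c*1)/4 = 3 - (-3 + c)/4 = 3 + (¾ - c/4) = 15/4 - c/4)
Q(B) = -135/4 + 9*B/4 (Q(B) = -9*(15/4 - B/4) = -135/4 + 9*B/4)
(0*(-4))*Q(-3) + 461*202 = (0*(-4))*(-135/4 + (9/4)*(-3)) + 461*202 = 0*(-135/4 - 27/4) + 93122 = 0*(-81/2) + 93122 = 0 + 93122 = 93122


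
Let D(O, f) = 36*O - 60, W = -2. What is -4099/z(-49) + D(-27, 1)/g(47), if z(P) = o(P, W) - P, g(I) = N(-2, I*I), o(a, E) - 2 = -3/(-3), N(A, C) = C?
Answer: -9108355/114868 ≈ -79.294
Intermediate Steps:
o(a, E) = 3 (o(a, E) = 2 - 3/(-3) = 2 - 3*(-1/3) = 2 + 1 = 3)
D(O, f) = -60 + 36*O
g(I) = I**2 (g(I) = I*I = I**2)
z(P) = 3 - P
-4099/z(-49) + D(-27, 1)/g(47) = -4099/(3 - 1*(-49)) + (-60 + 36*(-27))/(47**2) = -4099/(3 + 49) + (-60 - 972)/2209 = -4099/52 - 1032*1/2209 = -4099*1/52 - 1032/2209 = -4099/52 - 1032/2209 = -9108355/114868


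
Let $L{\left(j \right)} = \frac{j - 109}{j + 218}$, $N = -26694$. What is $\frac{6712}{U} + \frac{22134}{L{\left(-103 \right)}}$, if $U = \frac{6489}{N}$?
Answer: $- \frac{3027846257}{76426} \approx -39618.0$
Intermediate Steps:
$L{\left(j \right)} = \frac{-109 + j}{218 + j}$
$U = - \frac{721}{2966}$ ($U = \frac{6489}{-26694} = 6489 \left(- \frac{1}{26694}\right) = - \frac{721}{2966} \approx -0.24309$)
$\frac{6712}{U} + \frac{22134}{L{\left(-103 \right)}} = \frac{6712}{- \frac{721}{2966}} + \frac{22134}{\frac{1}{218 - 103} \left(-109 - 103\right)} = 6712 \left(- \frac{2966}{721}\right) + \frac{22134}{\frac{1}{115} \left(-212\right)} = - \frac{19907792}{721} + \frac{22134}{\frac{1}{115} \left(-212\right)} = - \frac{19907792}{721} + \frac{22134}{- \frac{212}{115}} = - \frac{19907792}{721} + 22134 \left(- \frac{115}{212}\right) = - \frac{19907792}{721} - \frac{1272705}{106} = - \frac{3027846257}{76426}$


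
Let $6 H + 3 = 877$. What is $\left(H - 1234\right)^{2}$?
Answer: $\frac{10660225}{9} \approx 1.1845 \cdot 10^{6}$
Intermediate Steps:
$H = \frac{437}{3}$ ($H = - \frac{1}{2} + \frac{1}{6} \cdot 877 = - \frac{1}{2} + \frac{877}{6} = \frac{437}{3} \approx 145.67$)
$\left(H - 1234\right)^{2} = \left(\frac{437}{3} - 1234\right)^{2} = \left(- \frac{3265}{3}\right)^{2} = \frac{10660225}{9}$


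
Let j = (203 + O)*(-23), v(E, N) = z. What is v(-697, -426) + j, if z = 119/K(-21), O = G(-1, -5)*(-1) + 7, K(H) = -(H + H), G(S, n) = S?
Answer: -29101/6 ≈ -4850.2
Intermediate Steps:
K(H) = -2*H
O = 8 (O = -1*(-1) + 7 = 1 + 7 = 8)
z = 17/6 (z = 119/((-2*(-21))) = 119/42 = 119*(1/42) = 17/6 ≈ 2.8333)
v(E, N) = 17/6
j = -4853 (j = (203 + 8)*(-23) = 211*(-23) = -4853)
v(-697, -426) + j = 17/6 - 4853 = -29101/6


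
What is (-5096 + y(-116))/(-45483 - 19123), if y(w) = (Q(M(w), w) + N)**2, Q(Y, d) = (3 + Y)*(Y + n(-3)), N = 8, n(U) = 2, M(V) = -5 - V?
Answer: -83073502/32303 ≈ -2571.7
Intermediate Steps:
Q(Y, d) = (2 + Y)*(3 + Y) (Q(Y, d) = (3 + Y)*(Y + 2) = (3 + Y)*(2 + Y) = (2 + Y)*(3 + Y))
y(w) = (-11 + (-5 - w)**2 - 5*w)**2 (y(w) = ((6 + (-5 - w)**2 + 5*(-5 - w)) + 8)**2 = ((6 + (-5 - w)**2 + (-25 - 5*w)) + 8)**2 = ((-19 + (-5 - w)**2 - 5*w) + 8)**2 = (-11 + (-5 - w)**2 - 5*w)**2)
(-5096 + y(-116))/(-45483 - 19123) = (-5096 + (-11 + (5 - 116)**2 - 5*(-116))**2)/(-45483 - 19123) = (-5096 + (-11 + (-111)**2 + 580)**2)/(-64606) = (-5096 + (-11 + 12321 + 580)**2)*(-1/64606) = (-5096 + 12890**2)*(-1/64606) = (-5096 + 166152100)*(-1/64606) = 166147004*(-1/64606) = -83073502/32303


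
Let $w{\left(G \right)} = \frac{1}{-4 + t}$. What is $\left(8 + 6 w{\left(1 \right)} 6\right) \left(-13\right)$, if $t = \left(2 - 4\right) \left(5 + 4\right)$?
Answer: $- \frac{910}{11} \approx -82.727$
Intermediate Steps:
$t = -18$ ($t = \left(2 - 4\right) 9 = \left(-2\right) 9 = -18$)
$w{\left(G \right)} = - \frac{1}{22}$ ($w{\left(G \right)} = \frac{1}{-4 - 18} = \frac{1}{-22} = - \frac{1}{22}$)
$\left(8 + 6 w{\left(1 \right)} 6\right) \left(-13\right) = \left(8 + 6 \left(- \frac{1}{22}\right) 6\right) \left(-13\right) = \left(8 - \frac{18}{11}\right) \left(-13\right) = \frac{70}{11} \left(-13\right) = - \frac{910}{11}$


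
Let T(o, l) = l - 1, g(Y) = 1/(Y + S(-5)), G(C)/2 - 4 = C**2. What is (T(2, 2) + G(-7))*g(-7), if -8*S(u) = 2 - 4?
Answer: -428/27 ≈ -15.852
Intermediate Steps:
S(u) = 1/4 (S(u) = -(2 - 4)/8 = -1/8*(-2) = 1/4)
G(C) = 8 + 2*C**2
g(Y) = 1/(1/4 + Y) (g(Y) = 1/(Y + 1/4) = 1/(1/4 + Y))
T(o, l) = -1 + l
(T(2, 2) + G(-7))*g(-7) = ((-1 + 2) + (8 + 2*(-7)**2))*(4/(1 + 4*(-7))) = (1 + (8 + 2*49))*(4/(1 - 28)) = (1 + (8 + 98))*(4/(-27)) = (1 + 106)*(4*(-1/27)) = 107*(-4/27) = -428/27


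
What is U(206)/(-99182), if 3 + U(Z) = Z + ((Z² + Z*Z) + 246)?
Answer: -85321/99182 ≈ -0.86025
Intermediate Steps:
U(Z) = 243 + Z + 2*Z² (U(Z) = -3 + (Z + ((Z² + Z*Z) + 246)) = -3 + (Z + ((Z² + Z²) + 246)) = -3 + (Z + (2*Z² + 246)) = -3 + (Z + (246 + 2*Z²)) = -3 + (246 + Z + 2*Z²) = 243 + Z + 2*Z²)
U(206)/(-99182) = (243 + 206 + 2*206²)/(-99182) = (243 + 206 + 2*42436)*(-1/99182) = (243 + 206 + 84872)*(-1/99182) = 85321*(-1/99182) = -85321/99182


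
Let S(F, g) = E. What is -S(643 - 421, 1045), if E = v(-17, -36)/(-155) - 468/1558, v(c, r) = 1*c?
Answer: 23027/120745 ≈ 0.19071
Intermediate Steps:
v(c, r) = c
E = -23027/120745 (E = -17/(-155) - 468/1558 = -17*(-1/155) - 468*1/1558 = 17/155 - 234/779 = -23027/120745 ≈ -0.19071)
S(F, g) = -23027/120745
-S(643 - 421, 1045) = -1*(-23027/120745) = 23027/120745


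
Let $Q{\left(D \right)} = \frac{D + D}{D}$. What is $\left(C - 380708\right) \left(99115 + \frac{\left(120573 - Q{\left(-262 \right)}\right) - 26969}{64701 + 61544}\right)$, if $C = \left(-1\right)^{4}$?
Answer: $- \frac{4763735972071339}{126245} \approx -3.7734 \cdot 10^{10}$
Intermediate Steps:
$C = 1$
$Q{\left(D \right)} = 2$ ($Q{\left(D \right)} = \frac{2 D}{D} = 2$)
$\left(C - 380708\right) \left(99115 + \frac{\left(120573 - Q{\left(-262 \right)}\right) - 26969}{64701 + 61544}\right) = \left(1 - 380708\right) \left(99115 + \frac{\left(120573 - 2\right) - 26969}{64701 + 61544}\right) = - 380707 \left(99115 + \frac{\left(120573 - 2\right) - 26969}{126245}\right) = - 380707 \left(99115 + \left(120571 - 26969\right) \frac{1}{126245}\right) = - 380707 \left(99115 + 93602 \cdot \frac{1}{126245}\right) = - 380707 \left(99115 + \frac{93602}{126245}\right) = \left(-380707\right) \frac{12512866777}{126245} = - \frac{4763735972071339}{126245}$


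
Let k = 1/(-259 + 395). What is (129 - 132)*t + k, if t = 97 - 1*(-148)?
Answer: -99959/136 ≈ -734.99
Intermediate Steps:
t = 245 (t = 97 + 148 = 245)
k = 1/136 ≈ 0.0073529
(129 - 132)*t + k = (129 - 132)*245 + 1/136 = -3*245 + 1/136 = -735 + 1/136 = -99959/136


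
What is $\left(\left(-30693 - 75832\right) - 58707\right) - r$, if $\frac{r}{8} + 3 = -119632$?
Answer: $791848$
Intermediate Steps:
$r = -957080$ ($r = -24 + 8 \left(-119632\right) = -24 - 957056 = -957080$)
$\left(\left(-30693 - 75832\right) - 58707\right) - r = \left(\left(-30693 - 75832\right) - 58707\right) - -957080 = \left(-106525 - 58707\right) + 957080 = -165232 + 957080 = 791848$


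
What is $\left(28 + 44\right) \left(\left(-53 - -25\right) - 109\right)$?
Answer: $-9864$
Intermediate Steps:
$\left(28 + 44\right) \left(\left(-53 - -25\right) - 109\right) = 72 \left(\left(-53 + 25\right) - 109\right) = 72 \left(-28 - 109\right) = 72 \left(-137\right) = -9864$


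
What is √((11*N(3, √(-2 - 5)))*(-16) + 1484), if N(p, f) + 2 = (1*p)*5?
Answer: 2*I*√201 ≈ 28.355*I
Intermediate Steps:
N(p, f) = -2 + 5*p (N(p, f) = -2 + (1*p)*5 = -2 + p*5 = -2 + 5*p)
√((11*N(3, √(-2 - 5)))*(-16) + 1484) = √((11*(-2 + 5*3))*(-16) + 1484) = √((11*(-2 + 15))*(-16) + 1484) = √((11*13)*(-16) + 1484) = √(143*(-16) + 1484) = √(-2288 + 1484) = √(-804) = 2*I*√201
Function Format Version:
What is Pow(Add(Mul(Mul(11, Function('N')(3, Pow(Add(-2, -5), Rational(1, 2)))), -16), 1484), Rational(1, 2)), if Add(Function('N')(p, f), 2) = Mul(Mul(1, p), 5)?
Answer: Mul(2, I, Pow(201, Rational(1, 2))) ≈ Mul(28.355, I)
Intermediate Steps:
Function('N')(p, f) = Add(-2, Mul(5, p)) (Function('N')(p, f) = Add(-2, Mul(Mul(1, p), 5)) = Add(-2, Mul(p, 5)) = Add(-2, Mul(5, p)))
Pow(Add(Mul(Mul(11, Function('N')(3, Pow(Add(-2, -5), Rational(1, 2)))), -16), 1484), Rational(1, 2)) = Pow(Add(Mul(Mul(11, Add(-2, Mul(5, 3))), -16), 1484), Rational(1, 2)) = Pow(Add(Mul(Mul(11, Add(-2, 15)), -16), 1484), Rational(1, 2)) = Pow(Add(Mul(Mul(11, 13), -16), 1484), Rational(1, 2)) = Pow(Add(Mul(143, -16), 1484), Rational(1, 2)) = Pow(Add(-2288, 1484), Rational(1, 2)) = Pow(-804, Rational(1, 2)) = Mul(2, I, Pow(201, Rational(1, 2)))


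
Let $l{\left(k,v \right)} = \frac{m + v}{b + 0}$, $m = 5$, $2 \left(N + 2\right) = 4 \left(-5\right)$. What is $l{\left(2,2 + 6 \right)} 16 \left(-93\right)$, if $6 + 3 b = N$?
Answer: $3224$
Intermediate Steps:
$N = -12$ ($N = -2 + \frac{4 \left(-5\right)}{2} = -2 + \frac{1}{2} \left(-20\right) = -2 - 10 = -12$)
$b = -6$ ($b = -2 + \frac{1}{3} \left(-12\right) = -2 - 4 = -6$)
$l{\left(k,v \right)} = - \frac{5}{6} - \frac{v}{6}$ ($l{\left(k,v \right)} = \frac{5 + v}{-6 + 0} = \frac{5 + v}{-6} = \left(5 + v\right) \left(- \frac{1}{6}\right) = - \frac{5}{6} - \frac{v}{6}$)
$l{\left(2,2 + 6 \right)} 16 \left(-93\right) = \left(- \frac{5}{6} - \frac{2 + 6}{6}\right) 16 \left(-93\right) = \left(- \frac{5}{6} - \frac{4}{3}\right) 16 \left(-93\right) = \left(- \frac{13}{6}\right) 16 \left(-93\right) = \left(- \frac{104}{3}\right) \left(-93\right) = 3224$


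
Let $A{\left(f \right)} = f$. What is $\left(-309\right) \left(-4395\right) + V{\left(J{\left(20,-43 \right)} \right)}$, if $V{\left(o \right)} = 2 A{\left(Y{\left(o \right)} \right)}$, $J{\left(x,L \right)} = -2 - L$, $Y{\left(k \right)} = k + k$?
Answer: $1358219$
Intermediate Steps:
$Y{\left(k \right)} = 2 k$
$V{\left(o \right)} = 4 o$ ($V{\left(o \right)} = 2 \cdot 2 o = 4 o$)
$\left(-309\right) \left(-4395\right) + V{\left(J{\left(20,-43 \right)} \right)} = \left(-309\right) \left(-4395\right) + 4 \left(-2 - -43\right) = 1358055 + 4 \left(-2 + 43\right) = 1358055 + 4 \cdot 41 = 1358055 + 164 = 1358219$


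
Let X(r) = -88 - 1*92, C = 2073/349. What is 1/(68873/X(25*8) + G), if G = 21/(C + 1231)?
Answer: -9713070/3716325487 ≈ -0.0026136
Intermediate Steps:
C = 2073/349 (C = 2073*(1/349) = 2073/349 ≈ 5.9398)
X(r) = -180 (X(r) = -88 - 92 = -180)
G = 7329/431692 (G = 21/(2073/349 + 1231) = 21/(431692/349) = 21*(349/431692) = 7329/431692 ≈ 0.016977)
1/(68873/X(25*8) + G) = 1/(68873/(-180) + 7329/431692) = 1/(68873*(-1/180) + 7329/431692) = 1/(-68873/180 + 7329/431692) = 1/(-3716325487/9713070) = -9713070/3716325487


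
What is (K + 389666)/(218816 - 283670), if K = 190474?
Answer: -32230/3603 ≈ -8.9453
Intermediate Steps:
(K + 389666)/(218816 - 283670) = (190474 + 389666)/(218816 - 283670) = 580140/(-64854) = 580140*(-1/64854) = -32230/3603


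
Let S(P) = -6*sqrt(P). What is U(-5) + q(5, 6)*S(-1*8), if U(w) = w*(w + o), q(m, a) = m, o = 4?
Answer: 5 - 60*I*sqrt(2) ≈ 5.0 - 84.853*I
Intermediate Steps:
U(w) = w*(4 + w) (U(w) = w*(w + 4) = w*(4 + w))
U(-5) + q(5, 6)*S(-1*8) = -5*(4 - 5) + 5*(-6*2*I*sqrt(2)) = -5*(-1) + 5*(-12*I*sqrt(2)) = 5 + 5*(-12*I*sqrt(2)) = 5 - 60*I*sqrt(2)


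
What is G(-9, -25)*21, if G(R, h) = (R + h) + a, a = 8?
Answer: -546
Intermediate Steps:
G(R, h) = 8 + R + h (G(R, h) = (R + h) + 8 = 8 + R + h)
G(-9, -25)*21 = (8 - 9 - 25)*21 = -26*21 = -546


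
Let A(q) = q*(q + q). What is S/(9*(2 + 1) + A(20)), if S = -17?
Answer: -17/827 ≈ -0.020556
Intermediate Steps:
A(q) = 2*q² (A(q) = q*(2*q) = 2*q²)
S/(9*(2 + 1) + A(20)) = -17/(9*(2 + 1) + 2*20²) = -17/(9*3 + 2*400) = -17/(27 + 800) = -17/827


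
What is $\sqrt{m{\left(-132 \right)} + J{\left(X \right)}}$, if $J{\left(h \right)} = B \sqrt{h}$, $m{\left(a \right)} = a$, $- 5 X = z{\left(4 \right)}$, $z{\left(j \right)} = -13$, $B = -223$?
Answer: $\frac{\sqrt{-3300 - 1115 \sqrt{65}}}{5} \approx 22.172 i$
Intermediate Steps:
$X = \frac{13}{5}$ ($X = \left(- \frac{1}{5}\right) \left(-13\right) = \frac{13}{5} \approx 2.6$)
$J{\left(h \right)} = - 223 \sqrt{h}$
$\sqrt{m{\left(-132 \right)} + J{\left(X \right)}} = \sqrt{-132 - 223 \sqrt{\frac{13}{5}}} = \sqrt{-132 - 223 \frac{\sqrt{65}}{5}} = \sqrt{-132 - \frac{223 \sqrt{65}}{5}}$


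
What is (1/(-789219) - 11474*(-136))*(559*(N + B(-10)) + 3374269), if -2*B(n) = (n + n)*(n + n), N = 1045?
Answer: 1579100489772653920/263073 ≈ 6.0025e+12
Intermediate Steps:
B(n) = -2*n² (B(n) = -(n + n)*(n + n)/2 = -2*n*2*n/2 = -2*n²)
(1/(-789219) - 11474*(-136))*(559*(N + B(-10)) + 3374269) = (1/(-789219) - 11474*(-136))*(559*(1045 - 2*(-10)²) + 3374269) = (-1/789219 + 1560464)*(559*(1045 - 2*100) + 3374269) = 1231547837615*(559*(1045 - 200) + 3374269)/789219 = 1231547837615*(559*845 + 3374269)/789219 = 1231547837615*(472355 + 3374269)/789219 = (1231547837615/789219)*3846624 = 1579100489772653920/263073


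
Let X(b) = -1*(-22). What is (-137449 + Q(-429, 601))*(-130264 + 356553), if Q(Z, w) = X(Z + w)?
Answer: -31098218403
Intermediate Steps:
X(b) = 22
Q(Z, w) = 22
(-137449 + Q(-429, 601))*(-130264 + 356553) = (-137449 + 22)*(-130264 + 356553) = -137427*226289 = -31098218403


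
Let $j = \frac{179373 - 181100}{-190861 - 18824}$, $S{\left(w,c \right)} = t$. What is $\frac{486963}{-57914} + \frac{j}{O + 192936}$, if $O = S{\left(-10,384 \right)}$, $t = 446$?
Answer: $- \frac{4936502737499933}{587093107664595} \approx -8.4084$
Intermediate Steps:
$S{\left(w,c \right)} = 446$
$j = \frac{1727}{209685}$ ($j = - \frac{1727}{-209685} = \left(-1727\right) \left(- \frac{1}{209685}\right) = \frac{1727}{209685} \approx 0.0082362$)
$O = 446$
$\frac{486963}{-57914} + \frac{j}{O + 192936} = \frac{486963}{-57914} + \frac{1727}{209685 \left(446 + 192936\right)} = 486963 \left(- \frac{1}{57914}\right) + \frac{1727}{209685 \cdot 193382} = - \frac{486963}{57914} + \frac{1727}{209685} \cdot \frac{1}{193382} = - \frac{486963}{57914} + \frac{1727}{40549304670} = - \frac{4936502737499933}{587093107664595}$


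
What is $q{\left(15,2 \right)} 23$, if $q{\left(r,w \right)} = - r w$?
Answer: $-690$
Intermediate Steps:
$q{\left(r,w \right)} = - r w$
$q{\left(15,2 \right)} 23 = \left(-1\right) 15 \cdot 2 \cdot 23 = \left(-30\right) 23 = -690$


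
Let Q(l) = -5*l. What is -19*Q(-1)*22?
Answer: -2090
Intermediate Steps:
-19*Q(-1)*22 = -(-95)*(-1)*22 = -19*5*22 = -95*22 = -2090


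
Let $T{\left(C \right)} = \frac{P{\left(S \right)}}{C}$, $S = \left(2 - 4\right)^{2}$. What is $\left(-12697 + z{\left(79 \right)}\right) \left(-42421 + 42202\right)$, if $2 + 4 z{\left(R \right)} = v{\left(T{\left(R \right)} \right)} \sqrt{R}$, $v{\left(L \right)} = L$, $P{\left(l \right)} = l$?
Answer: $\frac{5561505}{2} - \frac{219 \sqrt{79}}{79} \approx 2.7807 \cdot 10^{6}$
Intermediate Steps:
$S = 4$ ($S = \left(-2\right)^{2} = 4$)
$T{\left(C \right)} = \frac{4}{C}$
$z{\left(R \right)} = - \frac{1}{2} + \frac{1}{\sqrt{R}}$ ($z{\left(R \right)} = - \frac{1}{2} + \frac{\frac{4}{R} \sqrt{R}}{4} = - \frac{1}{2} + \frac{4 \frac{1}{\sqrt{R}}}{4} = - \frac{1}{2} + \frac{1}{\sqrt{R}}$)
$\left(-12697 + z{\left(79 \right)}\right) \left(-42421 + 42202\right) = \left(-12697 - \left(\frac{1}{2} - \frac{1}{\sqrt{79}}\right)\right) \left(-42421 + 42202\right) = \left(-12697 - \left(\frac{1}{2} - \frac{\sqrt{79}}{79}\right)\right) \left(-219\right) = \left(- \frac{25395}{2} + \frac{\sqrt{79}}{79}\right) \left(-219\right) = \frac{5561505}{2} - \frac{219 \sqrt{79}}{79}$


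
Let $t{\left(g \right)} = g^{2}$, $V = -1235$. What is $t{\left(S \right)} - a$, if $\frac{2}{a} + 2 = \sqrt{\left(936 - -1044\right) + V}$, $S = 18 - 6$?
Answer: $\frac{106700}{741} - \frac{2 \sqrt{745}}{741} \approx 143.92$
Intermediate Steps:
$S = 12$
$a = \frac{2}{-2 + \sqrt{745}}$ ($a = \frac{2}{-2 + \sqrt{\left(936 - -1044\right) - 1235}} = \frac{2}{-2 + \sqrt{\left(936 + 1044\right) - 1235}} = \frac{2}{-2 + \sqrt{1980 - 1235}} = \frac{2}{-2 + \sqrt{745}} \approx 0.079068$)
$t{\left(S \right)} - a = 12^{2} - \left(\frac{4}{741} + \frac{2 \sqrt{745}}{741}\right) = 144 - \left(\frac{4}{741} + \frac{2 \sqrt{745}}{741}\right) = \frac{106700}{741} - \frac{2 \sqrt{745}}{741}$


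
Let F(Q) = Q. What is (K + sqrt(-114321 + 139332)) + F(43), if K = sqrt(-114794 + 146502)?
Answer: 43 + 2*sqrt(7927) + 3*sqrt(2779) ≈ 379.22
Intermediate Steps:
K = 2*sqrt(7927) (K = sqrt(31708) = 2*sqrt(7927) ≈ 178.07)
(K + sqrt(-114321 + 139332)) + F(43) = (2*sqrt(7927) + sqrt(-114321 + 139332)) + 43 = (2*sqrt(7927) + sqrt(25011)) + 43 = (2*sqrt(7927) + 3*sqrt(2779)) + 43 = 43 + 2*sqrt(7927) + 3*sqrt(2779)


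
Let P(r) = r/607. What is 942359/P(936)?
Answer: 572011913/936 ≈ 6.1112e+5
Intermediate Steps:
P(r) = r/607 (P(r) = r*(1/607) = r/607)
942359/P(936) = 942359/(((1/607)*936)) = 942359/(936/607) = 942359*(607/936) = 572011913/936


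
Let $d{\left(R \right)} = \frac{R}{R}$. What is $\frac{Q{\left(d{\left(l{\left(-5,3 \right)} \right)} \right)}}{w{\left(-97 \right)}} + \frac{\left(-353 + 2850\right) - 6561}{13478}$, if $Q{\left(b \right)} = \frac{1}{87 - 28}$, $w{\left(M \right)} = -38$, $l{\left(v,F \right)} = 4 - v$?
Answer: $- \frac{4562483}{15108838} \approx -0.30197$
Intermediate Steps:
$d{\left(R \right)} = 1$
$Q{\left(b \right)} = \frac{1}{59}$
$\frac{Q{\left(d{\left(l{\left(-5,3 \right)} \right)} \right)}}{w{\left(-97 \right)}} + \frac{\left(-353 + 2850\right) - 6561}{13478} = \frac{1}{59 \left(-38\right)} + \frac{\left(-353 + 2850\right) - 6561}{13478} = \frac{1}{59} \left(- \frac{1}{38}\right) + \left(2497 - 6561\right) \frac{1}{13478} = - \frac{1}{2242} - \frac{2032}{6739} = - \frac{4562483}{15108838}$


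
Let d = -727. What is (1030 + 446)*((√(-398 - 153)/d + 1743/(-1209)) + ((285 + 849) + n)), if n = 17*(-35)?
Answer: 319754736/403 - 1476*I*√551/727 ≈ 7.9344e+5 - 47.657*I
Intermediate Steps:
n = -595
(1030 + 446)*((√(-398 - 153)/d + 1743/(-1209)) + ((285 + 849) + n)) = (1030 + 446)*((√(-398 - 153)/(-727) + 1743/(-1209)) + ((285 + 849) - 595)) = 1476*((√(-551)*(-1/727) + 1743*(-1/1209)) + (1134 - 595)) = 1476*(((I*√551)*(-1/727) - 581/403) + 539) = 1476*((-I*√551/727 - 581/403) + 539) = 1476*((-581/403 - I*√551/727) + 539) = 1476*(216636/403 - I*√551/727) = 319754736/403 - 1476*I*√551/727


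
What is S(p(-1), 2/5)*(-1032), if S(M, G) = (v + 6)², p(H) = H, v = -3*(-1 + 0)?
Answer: -83592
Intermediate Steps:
v = 3 (v = -3*(-1) = 3)
S(M, G) = 81 (S(M, G) = (3 + 6)² = 9² = 81)
S(p(-1), 2/5)*(-1032) = 81*(-1032) = -83592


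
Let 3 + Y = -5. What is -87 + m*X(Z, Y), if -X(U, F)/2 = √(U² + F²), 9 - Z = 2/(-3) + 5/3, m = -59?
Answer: -87 + 944*√2 ≈ 1248.0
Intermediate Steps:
Y = -8 (Y = -3 - 5 = -8)
Z = 8 (Z = 9 - (2/(-3) + 5/3) = 9 - (2*(-⅓) + 5*(⅓)) = 9 - (-⅔ + 5/3) = 9 - 1*1 = 9 - 1 = 8)
X(U, F) = -2*√(F² + U²) (X(U, F) = -2*√(U² + F²) = -2*√(F² + U²))
-87 + m*X(Z, Y) = -87 - (-118)*√((-8)² + 8²) = -87 - (-118)*√(64 + 64) = -87 - (-118)*√128 = -87 - (-118)*8*√2 = -87 - (-944)*√2 = -87 + 944*√2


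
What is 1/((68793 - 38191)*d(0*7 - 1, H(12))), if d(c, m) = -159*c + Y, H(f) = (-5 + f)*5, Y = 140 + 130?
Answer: 1/13128258 ≈ 7.6172e-8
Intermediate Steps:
Y = 270
H(f) = -25 + 5*f
d(c, m) = 270 - 159*c (d(c, m) = -159*c + 270 = 270 - 159*c)
1/((68793 - 38191)*d(0*7 - 1, H(12))) = 1/((68793 - 38191)*(270 - 159*(0*7 - 1))) = 1/(30602*(270 - 159*(0 - 1))) = 1/(30602*(270 - 159*(-1))) = 1/(30602*(270 + 159)) = (1/30602)/429 = (1/30602)*(1/429) = 1/13128258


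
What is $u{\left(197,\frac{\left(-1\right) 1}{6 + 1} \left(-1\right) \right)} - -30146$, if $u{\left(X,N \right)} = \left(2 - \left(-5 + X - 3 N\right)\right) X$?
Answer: $- \frac{50397}{7} \approx -7199.6$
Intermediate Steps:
$u{\left(X,N \right)} = X \left(7 - X + 3 N\right)$ ($u{\left(X,N \right)} = \left(2 - \left(-5 + X - 3 N\right)\right) X = \left(2 + \left(5 + \left(- X + 3 N\right)\right)\right) X = \left(2 + \left(5 - X + 3 N\right)\right) X = \left(7 - X + 3 N\right) X = X \left(7 - X + 3 N\right)$)
$u{\left(197,\frac{\left(-1\right) 1}{6 + 1} \left(-1\right) \right)} - -30146 = 197 \left(7 - 197 + 3 \frac{\left(-1\right) 1}{6 + 1} \left(-1\right)\right) - -30146 = 197 \left(7 - 197 + 3 - \frac{1}{7} \left(-1\right)\right) + 30146 = 197 \left(7 - 197 + 3 \left(-1\right) \frac{1}{7} \left(-1\right)\right) + 30146 = 197 \left(7 - 197 + 3 \left(\left(- \frac{1}{7}\right) \left(-1\right)\right)\right) + 30146 = 197 \left(7 - 197 + 3 \cdot \frac{1}{7}\right) + 30146 = 197 \left(7 - 197 + \frac{3}{7}\right) + 30146 = 197 \left(- \frac{1327}{7}\right) + 30146 = - \frac{261419}{7} + 30146 = - \frac{50397}{7}$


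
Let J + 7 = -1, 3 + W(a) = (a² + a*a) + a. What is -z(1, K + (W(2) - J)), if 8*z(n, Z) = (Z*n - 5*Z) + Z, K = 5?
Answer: 15/2 ≈ 7.5000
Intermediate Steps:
W(a) = -3 + a + 2*a² (W(a) = -3 + ((a² + a*a) + a) = -3 + ((a² + a²) + a) = -3 + (2*a² + a) = -3 + (a + 2*a²) = -3 + a + 2*a²)
J = -8 (J = -7 - 1 = -8)
z(n, Z) = -Z/2 + Z*n/8 (z(n, Z) = ((Z*n - 5*Z) + Z)/8 = ((-5*Z + Z*n) + Z)/8 = (-4*Z + Z*n)/8 = -Z/2 + Z*n/8)
-z(1, K + (W(2) - J)) = -(5 + ((-3 + 2 + 2*2²) - 1*(-8)))*(-4 + 1)/8 = -(5 + ((-3 + 2 + 2*4) + 8))*(-3)/8 = -(5 + ((-3 + 2 + 8) + 8))*(-3)/8 = -(5 + (7 + 8))*(-3)/8 = -(5 + 15)*(-3)/8 = -20*(-3)/8 = -1*(-15/2) = 15/2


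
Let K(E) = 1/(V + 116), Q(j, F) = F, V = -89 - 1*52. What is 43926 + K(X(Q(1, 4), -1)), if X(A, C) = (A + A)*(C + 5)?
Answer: 1098149/25 ≈ 43926.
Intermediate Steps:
V = -141 (V = -89 - 52 = -141)
X(A, C) = 2*A*(5 + C) (X(A, C) = (2*A)*(5 + C) = 2*A*(5 + C))
K(E) = -1/25 (K(E) = 1/(-141 + 116) = 1/(-25) = -1/25)
43926 + K(X(Q(1, 4), -1)) = 43926 - 1/25 = 1098149/25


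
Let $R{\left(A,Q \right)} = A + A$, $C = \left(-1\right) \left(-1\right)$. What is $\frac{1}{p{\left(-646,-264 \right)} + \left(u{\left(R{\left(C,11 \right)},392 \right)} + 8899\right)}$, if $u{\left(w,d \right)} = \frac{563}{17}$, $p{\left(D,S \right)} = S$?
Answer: $\frac{17}{147358} \approx 0.00011537$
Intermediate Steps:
$C = 1$
$R{\left(A,Q \right)} = 2 A$
$u{\left(w,d \right)} = \frac{563}{17}$ ($u{\left(w,d \right)} = 563 \cdot \frac{1}{17} = \frac{563}{17}$)
$\frac{1}{p{\left(-646,-264 \right)} + \left(u{\left(R{\left(C,11 \right)},392 \right)} + 8899\right)} = \frac{1}{-264 + \left(\frac{563}{17} + 8899\right)} = \frac{1}{-264 + \frac{151846}{17}} = \frac{1}{\frac{147358}{17}} = \frac{17}{147358}$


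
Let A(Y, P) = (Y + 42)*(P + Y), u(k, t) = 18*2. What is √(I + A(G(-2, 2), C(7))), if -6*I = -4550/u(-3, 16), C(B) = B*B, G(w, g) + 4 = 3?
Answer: √644457/18 ≈ 44.599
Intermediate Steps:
u(k, t) = 36
G(w, g) = -1 (G(w, g) = -4 + 3 = -1)
C(B) = B²
A(Y, P) = (42 + Y)*(P + Y)
I = 2275/108 (I = -(-2275)/(3*36) = -⅙*(-2275/18) = 2275/108 ≈ 21.065)
√(I + A(G(-2, 2), C(7))) = √(2275/108 + ((-1)² + 42*7² + 42*(-1) + 7²*(-1))) = √(2275/108 + (1 + 42*49 - 42 + 49*(-1))) = √(2275/108 + (1 + 2058 - 42 - 49)) = √(2275/108 + 1968) = √(214819/108) = √644457/18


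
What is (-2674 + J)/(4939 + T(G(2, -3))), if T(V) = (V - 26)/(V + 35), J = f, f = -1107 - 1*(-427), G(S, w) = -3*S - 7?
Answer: -73788/108619 ≈ -0.67933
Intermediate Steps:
G(S, w) = -7 - 3*S
f = -680 (f = -1107 + 427 = -680)
J = -680
T(V) = (-26 + V)/(35 + V)
(-2674 + J)/(4939 + T(G(2, -3))) = (-2674 - 680)/(4939 + (-26 + (-7 - 3*2))/(35 + (-7 - 3*2))) = -3354/(4939 + (-26 + (-7 - 6))/(35 + (-7 - 6))) = -3354/(4939 + (-26 - 13)/(35 - 13)) = -3354/(4939 - 39/22) = -3354/108619/22 = -3354*22/108619 = -73788/108619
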